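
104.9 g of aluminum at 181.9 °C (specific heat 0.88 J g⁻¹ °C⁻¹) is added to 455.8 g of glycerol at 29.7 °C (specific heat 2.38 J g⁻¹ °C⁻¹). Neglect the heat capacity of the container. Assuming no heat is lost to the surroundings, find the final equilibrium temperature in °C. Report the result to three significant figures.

Heat lost by aluminum = heat gained by glycerol.
(104.9)(0.88)(181.9 − T) = (455.8)(2.38)(T − 29.7)
92.312 (181.9 − T) = 1084.804 (T − 29.7)
16792 − 92.312 T = 1084.804 T − 32219
49011 = 1177.116 T
T = 41.64 °C

T_f = 41.6 °C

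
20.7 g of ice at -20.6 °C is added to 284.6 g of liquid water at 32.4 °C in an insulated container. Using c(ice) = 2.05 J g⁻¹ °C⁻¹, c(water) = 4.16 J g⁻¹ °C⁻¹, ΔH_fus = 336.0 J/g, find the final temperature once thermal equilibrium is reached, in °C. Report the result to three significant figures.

T_f = 24.0 °C

Heat to bring ice to 0 °C and melt it: q₁ = 20.7×2.05×20.6 + 20.7×336.0 = 7829.4 J
Heat the water can supply cooling to 0 °C: 284.6×4.16×32.4 = 38359.5 J > q₁, so all ice melts.
Energy balance: 284.6×4.16×(32.4 − T) = 7829.4 + 20.7×4.16×(T − 0)
1183.936(32.4 − T) = 7829.4 + 86.112 T
38359.5 − 7829.4 = 1270.048 T
T = 30530.1 / 1270.048 = 24.04 °C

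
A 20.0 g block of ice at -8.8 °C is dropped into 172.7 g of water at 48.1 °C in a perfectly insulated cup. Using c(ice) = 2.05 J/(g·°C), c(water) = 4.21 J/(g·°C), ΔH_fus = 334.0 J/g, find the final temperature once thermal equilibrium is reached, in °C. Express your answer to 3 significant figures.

Heat to bring ice to 0 °C and melt it: q₁ = 20.0×2.05×8.8 + 20.0×334.0 = 7040.8 J
Heat the water can supply cooling to 0 °C: 172.7×4.21×48.1 = 34971.9 J > q₁, so all ice melts.
Energy balance: 172.7×4.21×(48.1 − T) = 7040.8 + 20.0×4.21×(T − 0)
727.067(48.1 − T) = 7040.8 + 84.2 T
34971.9 − 7040.8 = 811.267 T
T = 27931.1 / 811.267 = 34.43 °C

T_f = 34.4 °C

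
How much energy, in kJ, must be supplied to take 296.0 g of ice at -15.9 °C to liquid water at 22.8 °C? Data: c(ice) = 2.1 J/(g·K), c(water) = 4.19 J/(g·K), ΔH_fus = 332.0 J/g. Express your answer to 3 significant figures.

q1 (heat ice -15.9→0.0 °C): 296.0 × 2.1 × 15.9 = 9883 J
q2 (melt at 0 °C): 296.0 × 332.0 = 98272 J
q3 (heat water 0.0→22.8 °C): 296.0 × 4.19 × 22.8 = 28277 J
Total: 9883 + 98272 + 28277 = 136432 J = 136 kJ

q = 136 kJ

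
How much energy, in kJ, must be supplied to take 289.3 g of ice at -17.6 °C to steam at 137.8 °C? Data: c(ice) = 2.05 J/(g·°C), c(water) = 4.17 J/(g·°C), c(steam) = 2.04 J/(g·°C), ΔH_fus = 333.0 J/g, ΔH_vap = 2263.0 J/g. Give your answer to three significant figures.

q = 904 kJ

q1 (heat ice -17.6→0.0 °C): 289.3 × 2.05 × 17.6 = 10438 J
q2 (melt at 0 °C): 289.3 × 333.0 = 96337 J
q3 (heat water 0.0→100.0 °C): 289.3 × 4.17 × 100.0 = 120638 J
q4 (vaporize at 100 °C): 289.3 × 2263.0 = 654686 J
q5 (heat steam 100.0→137.8 °C): 289.3 × 2.04 × 37.8 = 22309 J
Total: 10438 + 96337 + 120638 + 654686 + 22309 = 904408 J = 904 kJ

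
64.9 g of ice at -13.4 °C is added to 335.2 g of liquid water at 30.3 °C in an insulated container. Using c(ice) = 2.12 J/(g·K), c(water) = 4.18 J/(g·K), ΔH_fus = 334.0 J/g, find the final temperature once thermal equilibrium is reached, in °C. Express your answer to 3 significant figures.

T_f = 11.3 °C

Heat to bring ice to 0 °C and melt it: q₁ = 64.9×2.12×13.4 + 64.9×334.0 = 23520 J
Heat the water can supply cooling to 0 °C: 335.2×4.18×30.3 = 42454.4 J > q₁, so all ice melts.
Energy balance: 335.2×4.18×(30.3 − T) = 23520 + 64.9×4.18×(T − 0)
1401.136(30.3 − T) = 23520 + 271.282 T
42454.4 − 23520 = 1672.418 T
T = 18934.4 / 1672.418 = 11.32 °C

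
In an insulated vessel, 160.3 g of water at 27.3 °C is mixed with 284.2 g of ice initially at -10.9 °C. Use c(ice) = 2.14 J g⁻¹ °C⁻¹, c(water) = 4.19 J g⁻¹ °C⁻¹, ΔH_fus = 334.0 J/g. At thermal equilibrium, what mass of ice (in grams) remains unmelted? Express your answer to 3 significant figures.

Heat to warm all ice to 0 °C: 284.2×2.14×10.9 = 6629.2 J
Heat released by water cooling to 0 °C: 160.3×4.19×27.3 = 18336 J
18336 J < 6629.2 + 284.2×334.0 = 101552.0 J, so not all ice melts; final T = 0 °C.
Heat left for melting: 18336 − 6629.2 = 11706.8 J
Mass melted = 11706.8 / 334.0 = 35.05 g
Ice remaining = 284.2 − 35.05 = 249.15 g

m_ice remaining = 249 g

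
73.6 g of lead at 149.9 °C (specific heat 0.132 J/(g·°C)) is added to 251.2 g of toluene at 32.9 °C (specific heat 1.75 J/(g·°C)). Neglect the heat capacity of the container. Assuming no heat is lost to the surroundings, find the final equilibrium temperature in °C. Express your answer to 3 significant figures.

T_f = 35.4 °C

Heat lost by lead = heat gained by toluene.
(73.6)(0.132)(149.9 − T) = (251.2)(1.75)(T − 32.9)
9.7152 (149.9 − T) = 439.6 (T − 32.9)
1456.3 − 9.7152 T = 439.6 T − 14463
15919.3 = 449.3152 T
T = 35.43 °C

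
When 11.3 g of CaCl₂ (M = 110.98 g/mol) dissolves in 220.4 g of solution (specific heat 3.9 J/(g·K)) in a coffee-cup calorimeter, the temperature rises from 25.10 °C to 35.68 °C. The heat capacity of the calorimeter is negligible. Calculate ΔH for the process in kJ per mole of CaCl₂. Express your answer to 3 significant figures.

ΔH = -89.3 kJ/mol

|ΔT| = |35.68 − 25.10| = 10.58 °C
|q_surr| = (220.4 × 3.9) × 10.58 = 859.56 × 10.58 = 9094 J
n(CaCl₂) = 11.3 / 110.98 = 0.1018 mol
Temperature rose, so q_rxn = −|q_surr| = -9.094 kJ
ΔH = q_rxn / n = -89.33 kJ/mol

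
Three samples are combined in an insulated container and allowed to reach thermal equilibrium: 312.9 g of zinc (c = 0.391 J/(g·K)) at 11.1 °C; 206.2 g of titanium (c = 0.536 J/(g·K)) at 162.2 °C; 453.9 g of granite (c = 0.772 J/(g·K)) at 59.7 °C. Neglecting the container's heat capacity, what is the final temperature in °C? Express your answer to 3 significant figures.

T_f = 68.9 °C

Σ mᵢcᵢ(T − Tᵢ) = 0  ⇒  T = Σ mᵢcᵢTᵢ / Σ mᵢcᵢ
Σ mᵢcᵢ = 312.9×0.391 + 206.2×0.536 + 453.9×0.772 = 583.2779
Σ mᵢcᵢTᵢ = 122.3439×11.1 + 110.5232×162.2 + 350.4108×59.7 = 40204
T = 40204 / 583.2779 = 68.93 °C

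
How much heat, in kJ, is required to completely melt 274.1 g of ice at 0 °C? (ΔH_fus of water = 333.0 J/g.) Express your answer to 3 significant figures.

q = 91.3 kJ

q = m × ΔH_fus = 274.1 × 333.0 = 91280 J = 91.3 kJ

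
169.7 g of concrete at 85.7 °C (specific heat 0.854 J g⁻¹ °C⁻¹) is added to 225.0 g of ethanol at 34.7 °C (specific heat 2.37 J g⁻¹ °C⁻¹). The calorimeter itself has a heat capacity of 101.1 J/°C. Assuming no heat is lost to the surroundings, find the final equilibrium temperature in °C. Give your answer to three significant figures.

T_f = 44.2 °C

Heat lost by concrete = heat gained by ethanol + calorimeter.
(169.7)(0.854)(85.7 − T) = [(225.0)(2.37) + 101.1](T − 34.7)
144.9238 (85.7 − T) = 634.35 (T − 34.7)
12420 − 144.9238 T = 634.35 T − 22012
34432 = 779.2738 T
T = 44.18 °C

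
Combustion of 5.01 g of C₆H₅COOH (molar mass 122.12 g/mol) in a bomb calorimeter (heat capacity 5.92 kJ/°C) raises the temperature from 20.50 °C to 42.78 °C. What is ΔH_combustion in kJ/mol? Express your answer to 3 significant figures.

ΔT = 42.78 − 20.50 = 22.28 °C
q_cal = C_cal × ΔT = 5.92 × 22.28 = 131.8976 kJ
n = 5.01 / 122.12 = 0.041025 mol
q_rxn = −q_cal = -131.8976 kJ
ΔH = -131.8976 / 0.041025 = -3215 kJ/mol

ΔH = -3220 kJ/mol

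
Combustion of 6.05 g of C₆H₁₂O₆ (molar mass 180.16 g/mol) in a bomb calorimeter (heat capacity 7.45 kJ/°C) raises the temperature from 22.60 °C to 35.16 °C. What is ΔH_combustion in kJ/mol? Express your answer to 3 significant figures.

ΔH = -2790 kJ/mol

ΔT = 35.16 − 22.60 = 12.56 °C
q_cal = C_cal × ΔT = 7.45 × 12.56 = 93.572 kJ
n = 6.05 / 180.16 = 0.03358 mol
q_rxn = −q_cal = -93.572 kJ
ΔH = -93.572 / 0.03358 = -2787 kJ/mol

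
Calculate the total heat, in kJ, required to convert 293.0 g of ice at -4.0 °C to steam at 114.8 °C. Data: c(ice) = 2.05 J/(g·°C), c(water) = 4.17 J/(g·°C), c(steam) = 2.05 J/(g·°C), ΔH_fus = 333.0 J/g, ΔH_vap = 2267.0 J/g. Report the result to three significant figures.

q = 895 kJ

q1 (heat ice -4.0→0.0 °C): 293.0 × 2.05 × 4.0 = 2403 J
q2 (melt at 0 °C): 293.0 × 333.0 = 97569 J
q3 (heat water 0.0→100.0 °C): 293.0 × 4.17 × 100.0 = 122181 J
q4 (vaporize at 100 °C): 293.0 × 2267.0 = 664231 J
q5 (heat steam 100.0→114.8 °C): 293.0 × 2.05 × 14.8 = 8890 J
Total: 2403 + 97569 + 122181 + 664231 + 8890 = 895274 J = 895 kJ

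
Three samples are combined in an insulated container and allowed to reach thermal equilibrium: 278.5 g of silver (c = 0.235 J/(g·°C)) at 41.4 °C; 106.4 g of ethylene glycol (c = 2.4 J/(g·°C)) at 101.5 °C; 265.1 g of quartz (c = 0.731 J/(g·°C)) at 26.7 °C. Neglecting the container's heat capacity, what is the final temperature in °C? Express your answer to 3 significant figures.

Σ mᵢcᵢ(T − Tᵢ) = 0  ⇒  T = Σ mᵢcᵢTᵢ / Σ mᵢcᵢ
Σ mᵢcᵢ = 278.5×0.235 + 106.4×2.4 + 265.1×0.731 = 514.5956
Σ mᵢcᵢTᵢ = 65.4475×41.4 + 255.36×101.5 + 193.7881×26.7 = 33803
T = 33803 / 514.5956 = 65.69 °C

T_f = 65.7 °C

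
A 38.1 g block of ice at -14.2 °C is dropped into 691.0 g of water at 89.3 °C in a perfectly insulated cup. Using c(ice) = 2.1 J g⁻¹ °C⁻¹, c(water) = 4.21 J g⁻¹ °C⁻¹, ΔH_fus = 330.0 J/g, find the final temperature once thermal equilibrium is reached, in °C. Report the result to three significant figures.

T_f = 80.2 °C

Heat to bring ice to 0 °C and melt it: q₁ = 38.1×2.1×14.2 + 38.1×330.0 = 13709 J
Heat the water can supply cooling to 0 °C: 691.0×4.21×89.3 = 259784 J > q₁, so all ice melts.
Energy balance: 691.0×4.21×(89.3 − T) = 13709 + 38.1×4.21×(T − 0)
2909.11(89.3 − T) = 13709 + 160.401 T
259784 − 13709 = 3069.511 T
T = 246075 / 3069.511 = 80.17 °C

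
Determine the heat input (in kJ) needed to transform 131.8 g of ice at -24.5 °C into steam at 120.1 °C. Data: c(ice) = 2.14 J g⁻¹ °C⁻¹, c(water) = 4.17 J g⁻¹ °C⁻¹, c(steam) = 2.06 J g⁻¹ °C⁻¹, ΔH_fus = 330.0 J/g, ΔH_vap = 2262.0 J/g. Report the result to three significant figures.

q = 409 kJ

q1 (heat ice -24.5→0.0 °C): 131.8 × 2.14 × 24.5 = 6910 J
q2 (melt at 0 °C): 131.8 × 330.0 = 43494 J
q3 (heat water 0.0→100.0 °C): 131.8 × 4.17 × 100.0 = 54961 J
q4 (vaporize at 100 °C): 131.8 × 2262.0 = 298132 J
q5 (heat steam 100.0→120.1 °C): 131.8 × 2.06 × 20.1 = 5457 J
Total: 6910 + 43494 + 54961 + 298132 + 5457 = 408954 J = 409 kJ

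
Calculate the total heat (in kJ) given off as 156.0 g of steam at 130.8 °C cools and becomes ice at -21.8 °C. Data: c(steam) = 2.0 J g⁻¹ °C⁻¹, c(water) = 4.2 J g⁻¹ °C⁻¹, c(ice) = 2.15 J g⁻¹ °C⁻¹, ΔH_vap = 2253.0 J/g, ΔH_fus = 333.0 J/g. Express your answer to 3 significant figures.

q1 (cool steam 130.8→100 °C): 156.0 × 2.0 × 30.8 = 9610 J
q2 (condense at 100 °C): 156.0 × 2253.0 = 351468 J
q3 (cool water 100→0 °C): 156.0 × 4.2 × 100.0 = 65520 J
q4 (freeze at 0 °C): 156.0 × 333.0 = 51948 J
q5 (cool ice 0→-21.8 °C): 156.0 × 2.15 × 21.8 = 7312 J
Total: 9610 + 351468 + 65520 + 51948 + 7312 = 485858 J = 486 kJ

q = 486 kJ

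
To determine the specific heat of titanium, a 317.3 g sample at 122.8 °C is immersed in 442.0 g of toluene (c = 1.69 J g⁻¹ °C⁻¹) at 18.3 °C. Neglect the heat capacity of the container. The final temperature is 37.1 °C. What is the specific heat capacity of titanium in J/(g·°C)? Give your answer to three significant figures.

c = 0.516 J/(g·°C)

q_gained = (442.0 × 1.69) × (37.1 − 18.3) = 14040 J
q_lost = 317.3 × c × (122.8 − 37.1) = 27192.61 c
Set equal: c = 14040 / 27192.61 = 0.516 J/(g·°C)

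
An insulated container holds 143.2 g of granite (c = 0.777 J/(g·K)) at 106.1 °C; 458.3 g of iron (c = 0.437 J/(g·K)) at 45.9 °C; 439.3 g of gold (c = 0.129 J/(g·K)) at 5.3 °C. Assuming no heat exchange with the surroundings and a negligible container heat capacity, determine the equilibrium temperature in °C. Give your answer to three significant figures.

T_f = 57.8 °C

Σ mᵢcᵢ(T − Tᵢ) = 0  ⇒  T = Σ mᵢcᵢTᵢ / Σ mᵢcᵢ
Σ mᵢcᵢ = 143.2×0.777 + 458.3×0.437 + 439.3×0.129 = 368.2132
Σ mᵢcᵢTᵢ = 111.2664×106.1 + 200.2771×45.9 + 56.6697×5.3 = 21298
T = 21298 / 368.2132 = 57.84 °C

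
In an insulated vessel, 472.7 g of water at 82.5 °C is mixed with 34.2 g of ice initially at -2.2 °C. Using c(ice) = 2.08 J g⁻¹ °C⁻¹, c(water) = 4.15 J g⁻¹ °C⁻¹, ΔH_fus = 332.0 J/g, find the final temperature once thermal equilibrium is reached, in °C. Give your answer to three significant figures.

Heat to bring ice to 0 °C and melt it: q₁ = 34.2×2.08×2.2 + 34.2×332.0 = 11511 J
Heat the water can supply cooling to 0 °C: 472.7×4.15×82.5 = 161841 J > q₁, so all ice melts.
Energy balance: 472.7×4.15×(82.5 − T) = 11511 + 34.2×4.15×(T − 0)
1961.705(82.5 − T) = 11511 + 141.93 T
161841 − 11511 = 2103.635 T
T = 150330 / 2103.635 = 71.46 °C

T_f = 71.5 °C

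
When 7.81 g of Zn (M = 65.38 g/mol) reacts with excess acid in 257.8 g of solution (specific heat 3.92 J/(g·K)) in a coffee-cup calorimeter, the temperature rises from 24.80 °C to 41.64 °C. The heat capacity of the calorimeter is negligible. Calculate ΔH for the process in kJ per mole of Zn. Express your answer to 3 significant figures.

ΔH = -142 kJ/mol

|ΔT| = |41.64 − 24.80| = 16.84 °C
|q_surr| = (257.8 × 3.92) × 16.84 = 1010.576 × 16.84 = 17020 J
n(Zn) = 7.81 / 65.38 = 0.1195 mol
Temperature rose, so q_rxn = −|q_surr| = -17.02 kJ
ΔH = q_rxn / n = -142.4 kJ/mol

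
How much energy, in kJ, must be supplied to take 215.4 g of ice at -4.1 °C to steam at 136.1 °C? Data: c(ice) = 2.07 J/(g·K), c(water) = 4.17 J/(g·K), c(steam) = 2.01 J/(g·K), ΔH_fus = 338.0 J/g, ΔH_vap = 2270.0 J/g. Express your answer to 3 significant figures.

q1 (heat ice -4.1→0.0 °C): 215.4 × 2.07 × 4.1 = 1828 J
q2 (melt at 0 °C): 215.4 × 338.0 = 72805 J
q3 (heat water 0.0→100.0 °C): 215.4 × 4.17 × 100.0 = 89822 J
q4 (vaporize at 100 °C): 215.4 × 2270.0 = 488958 J
q5 (heat steam 100.0→136.1 °C): 215.4 × 2.01 × 36.1 = 15630 J
Total: 1828 + 72805 + 89822 + 488958 + 15630 = 669043 J = 669 kJ

q = 669 kJ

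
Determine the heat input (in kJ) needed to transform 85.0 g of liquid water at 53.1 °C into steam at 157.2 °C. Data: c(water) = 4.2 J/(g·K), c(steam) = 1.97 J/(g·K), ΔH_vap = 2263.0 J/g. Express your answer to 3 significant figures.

q = 219 kJ

q1 (heat water 53.1→100.0 °C): 85.0 × 4.2 × 46.9 = 16743 J
q2 (vaporize at 100 °C): 85.0 × 2263.0 = 192355 J
q3 (heat steam 100.0→157.2 °C): 85.0 × 1.97 × 57.2 = 9578 J
Total: 16743 + 192355 + 9578 = 218676 J = 219 kJ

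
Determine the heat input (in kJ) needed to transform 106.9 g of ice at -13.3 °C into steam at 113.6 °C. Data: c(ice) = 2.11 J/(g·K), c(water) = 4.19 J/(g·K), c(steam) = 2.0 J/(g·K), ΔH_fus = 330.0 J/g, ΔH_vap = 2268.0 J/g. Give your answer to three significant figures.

q = 328 kJ

q1 (heat ice -13.3→0.0 °C): 106.9 × 2.11 × 13.3 = 3000 J
q2 (melt at 0 °C): 106.9 × 330.0 = 35277 J
q3 (heat water 0.0→100.0 °C): 106.9 × 4.19 × 100.0 = 44791 J
q4 (vaporize at 100 °C): 106.9 × 2268.0 = 242449 J
q5 (heat steam 100.0→113.6 °C): 106.9 × 2.0 × 13.6 = 2908 J
Total: 3000 + 35277 + 44791 + 242449 + 2908 = 328425 J = 328 kJ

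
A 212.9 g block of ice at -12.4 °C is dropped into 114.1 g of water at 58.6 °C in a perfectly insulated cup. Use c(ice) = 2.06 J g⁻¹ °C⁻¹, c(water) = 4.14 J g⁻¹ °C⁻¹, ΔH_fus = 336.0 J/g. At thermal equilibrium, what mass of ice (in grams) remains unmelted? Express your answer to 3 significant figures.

m_ice remaining = 147 g

Heat to warm all ice to 0 °C: 212.9×2.06×12.4 = 5438.3 J
Heat released by water cooling to 0 °C: 114.1×4.14×58.6 = 27681 J
27681 J < 5438.3 + 212.9×336.0 = 76972.7 J, so not all ice melts; final T = 0 °C.
Heat left for melting: 27681 − 5438.3 = 22242.7 J
Mass melted = 22242.7 / 336.0 = 66.20 g
Ice remaining = 212.9 − 66.20 = 146.70 g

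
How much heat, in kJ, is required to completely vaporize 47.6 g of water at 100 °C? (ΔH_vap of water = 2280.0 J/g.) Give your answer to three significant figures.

q = 109 kJ

q = m × ΔH_vap = 47.6 × 2280.0 = 108500 J = 109 kJ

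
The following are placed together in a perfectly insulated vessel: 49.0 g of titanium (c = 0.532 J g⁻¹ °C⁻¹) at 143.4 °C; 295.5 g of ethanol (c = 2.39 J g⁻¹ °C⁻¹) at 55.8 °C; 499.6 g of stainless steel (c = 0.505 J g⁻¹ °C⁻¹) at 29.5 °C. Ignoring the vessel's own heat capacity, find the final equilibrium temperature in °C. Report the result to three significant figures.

Σ mᵢcᵢ(T − Tᵢ) = 0  ⇒  T = Σ mᵢcᵢTᵢ / Σ mᵢcᵢ
Σ mᵢcᵢ = 49.0×0.532 + 295.5×2.39 + 499.6×0.505 = 984.611
Σ mᵢcᵢTᵢ = 26.068×143.4 + 706.245×55.8 + 252.298×29.5 = 50589
T = 50589 / 984.611 = 51.38 °C

T_f = 51.4 °C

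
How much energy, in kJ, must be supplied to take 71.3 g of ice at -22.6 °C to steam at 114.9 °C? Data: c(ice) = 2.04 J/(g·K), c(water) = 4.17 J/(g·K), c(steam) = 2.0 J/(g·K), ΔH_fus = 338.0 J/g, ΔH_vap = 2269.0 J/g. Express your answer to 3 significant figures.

q = 221 kJ

q1 (heat ice -22.6→0.0 °C): 71.3 × 2.04 × 22.6 = 3287 J
q2 (melt at 0 °C): 71.3 × 338.0 = 24099 J
q3 (heat water 0.0→100.0 °C): 71.3 × 4.17 × 100.0 = 29732 J
q4 (vaporize at 100 °C): 71.3 × 2269.0 = 161780 J
q5 (heat steam 100.0→114.9 °C): 71.3 × 2.0 × 14.9 = 2125 J
Total: 3287 + 24099 + 29732 + 161780 + 2125 = 221023 J = 221 kJ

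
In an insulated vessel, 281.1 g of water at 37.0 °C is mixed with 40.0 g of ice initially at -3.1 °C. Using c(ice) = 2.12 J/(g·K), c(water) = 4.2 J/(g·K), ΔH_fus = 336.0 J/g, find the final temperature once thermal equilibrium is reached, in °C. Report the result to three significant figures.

T_f = 22.2 °C

Heat to bring ice to 0 °C and melt it: q₁ = 40.0×2.12×3.1 + 40.0×336.0 = 13703 J
Heat the water can supply cooling to 0 °C: 281.1×4.2×37.0 = 43682.9 J > q₁, so all ice melts.
Energy balance: 281.1×4.2×(37.0 − T) = 13703 + 40.0×4.2×(T − 0)
1180.62(37.0 − T) = 13703 + 168 T
43682.9 − 13703 = 1348.62 T
T = 29979.9 / 1348.62 = 22.23 °C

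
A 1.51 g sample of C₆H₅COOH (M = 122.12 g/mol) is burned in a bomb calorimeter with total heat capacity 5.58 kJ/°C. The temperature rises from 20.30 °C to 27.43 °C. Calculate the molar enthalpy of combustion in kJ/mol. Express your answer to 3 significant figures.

ΔT = 27.43 − 20.30 = 7.13 °C
q_cal = C_cal × ΔT = 5.58 × 7.13 = 39.7854 kJ
n = 1.51 / 122.12 = 0.01236 mol
q_rxn = −q_cal = -39.7854 kJ
ΔH = -39.7854 / 0.01236 = -3219 kJ/mol

ΔH = -3220 kJ/mol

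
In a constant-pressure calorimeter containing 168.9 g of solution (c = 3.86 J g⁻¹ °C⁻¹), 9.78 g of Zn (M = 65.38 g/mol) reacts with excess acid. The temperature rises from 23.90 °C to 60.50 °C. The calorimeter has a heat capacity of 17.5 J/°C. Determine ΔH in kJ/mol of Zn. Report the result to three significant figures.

ΔH = -164 kJ/mol

|ΔT| = |60.50 − 23.90| = 36.60 °C
|q_surr| = (168.9 × 3.86 + 17.5) × 36.60 = 669.454 × 36.60 = 24500 J
n(Zn) = 9.78 / 65.38 = 0.1496 mol
Temperature rose, so q_rxn = −|q_surr| = -24.50 kJ
ΔH = q_rxn / n = -163.8 kJ/mol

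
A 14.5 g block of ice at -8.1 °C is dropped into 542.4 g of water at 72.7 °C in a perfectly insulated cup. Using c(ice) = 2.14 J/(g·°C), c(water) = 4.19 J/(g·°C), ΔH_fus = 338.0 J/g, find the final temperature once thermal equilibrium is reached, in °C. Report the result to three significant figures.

Heat to bring ice to 0 °C and melt it: q₁ = 14.5×2.14×8.1 + 14.5×338.0 = 5152.3 J
Heat the water can supply cooling to 0 °C: 542.4×4.19×72.7 = 165222 J > q₁, so all ice melts.
Energy balance: 542.4×4.19×(72.7 − T) = 5152.3 + 14.5×4.19×(T − 0)
2272.656(72.7 − T) = 5152.3 + 60.755 T
165222 − 5152.3 = 2333.411 T
T = 160069.7 / 2333.411 = 68.60 °C

T_f = 68.6 °C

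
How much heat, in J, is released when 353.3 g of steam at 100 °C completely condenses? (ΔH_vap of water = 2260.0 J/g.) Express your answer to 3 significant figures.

q = 798000 J

q = m × ΔH_vap = 353.3 × 2260.0 = 798460 J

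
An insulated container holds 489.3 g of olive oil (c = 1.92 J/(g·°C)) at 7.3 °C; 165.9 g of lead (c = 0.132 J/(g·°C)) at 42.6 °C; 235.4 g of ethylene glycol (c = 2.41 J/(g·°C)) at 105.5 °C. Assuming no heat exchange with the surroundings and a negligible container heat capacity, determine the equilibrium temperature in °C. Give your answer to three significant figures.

Σ mᵢcᵢ(T − Tᵢ) = 0  ⇒  T = Σ mᵢcᵢTᵢ / Σ mᵢcᵢ
Σ mᵢcᵢ = 489.3×1.92 + 165.9×0.132 + 235.4×2.41 = 1528.6688
Σ mᵢcᵢTᵢ = 939.456×7.3 + 21.8988×42.6 + 567.314×105.5 = 67643
T = 67643 / 1528.6688 = 44.2496 °C

T_f = 44.2 °C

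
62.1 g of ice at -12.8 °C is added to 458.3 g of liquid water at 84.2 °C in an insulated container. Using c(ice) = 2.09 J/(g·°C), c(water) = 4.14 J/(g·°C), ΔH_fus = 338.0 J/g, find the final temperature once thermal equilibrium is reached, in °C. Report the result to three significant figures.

T_f = 63.6 °C

Heat to bring ice to 0 °C and melt it: q₁ = 62.1×2.09×12.8 + 62.1×338.0 = 22651 J
Heat the water can supply cooling to 0 °C: 458.3×4.14×84.2 = 159758 J > q₁, so all ice melts.
Energy balance: 458.3×4.14×(84.2 − T) = 22651 + 62.1×4.14×(T − 0)
1897.362(84.2 − T) = 22651 + 257.094 T
159758 − 22651 = 2154.456 T
T = 137107 / 2154.456 = 63.64 °C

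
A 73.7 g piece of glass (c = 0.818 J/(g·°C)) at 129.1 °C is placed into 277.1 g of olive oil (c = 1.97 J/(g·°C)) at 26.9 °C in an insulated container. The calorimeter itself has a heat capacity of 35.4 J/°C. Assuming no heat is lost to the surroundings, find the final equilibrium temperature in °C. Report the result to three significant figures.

T_f = 36.5 °C

Heat lost by glass = heat gained by olive oil + calorimeter.
(73.7)(0.818)(129.1 − T) = [(277.1)(1.97) + 35.4](T − 26.9)
60.2866 (129.1 − T) = 581.287 (T − 26.9)
7783.0 − 60.2866 T = 581.287 T − 15637
23420.0 = 641.5736 T
T = 36.50 °C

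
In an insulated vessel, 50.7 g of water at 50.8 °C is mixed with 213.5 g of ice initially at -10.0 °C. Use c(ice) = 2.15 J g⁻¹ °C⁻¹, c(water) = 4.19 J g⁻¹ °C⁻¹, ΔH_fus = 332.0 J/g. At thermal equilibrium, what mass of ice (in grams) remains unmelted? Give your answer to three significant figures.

Heat to warm all ice to 0 °C: 213.5×2.15×10.0 = 4590.3 J
Heat released by water cooling to 0 °C: 50.7×4.19×50.8 = 10792 J
10792 J < 4590.3 + 213.5×332.0 = 75472.3 J, so not all ice melts; final T = 0 °C.
Heat left for melting: 10792 − 4590.3 = 6201.7 J
Mass melted = 6201.7 / 332.0 = 18.68 g
Ice remaining = 213.5 − 18.68 = 194.82 g

m_ice remaining = 195 g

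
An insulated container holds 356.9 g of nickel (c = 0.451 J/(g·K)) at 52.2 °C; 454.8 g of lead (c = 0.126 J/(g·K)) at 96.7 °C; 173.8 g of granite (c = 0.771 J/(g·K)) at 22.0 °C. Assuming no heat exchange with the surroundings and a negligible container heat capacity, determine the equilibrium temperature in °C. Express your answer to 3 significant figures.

Σ mᵢcᵢ(T − Tᵢ) = 0  ⇒  T = Σ mᵢcᵢTᵢ / Σ mᵢcᵢ
Σ mᵢcᵢ = 356.9×0.451 + 454.8×0.126 + 173.8×0.771 = 352.2665
Σ mᵢcᵢTᵢ = 160.9619×52.2 + 57.3048×96.7 + 133.9998×22.0 = 16892
T = 16892 / 352.2665 = 47.95 °C

T_f = 48.0 °C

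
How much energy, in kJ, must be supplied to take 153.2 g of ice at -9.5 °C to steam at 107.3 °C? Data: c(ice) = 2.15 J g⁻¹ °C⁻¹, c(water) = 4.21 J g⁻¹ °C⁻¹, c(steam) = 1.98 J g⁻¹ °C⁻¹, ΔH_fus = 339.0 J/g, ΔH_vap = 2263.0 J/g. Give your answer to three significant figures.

q1 (heat ice -9.5→0.0 °C): 153.2 × 2.15 × 9.5 = 3129 J
q2 (melt at 0 °C): 153.2 × 339.0 = 51935 J
q3 (heat water 0.0→100.0 °C): 153.2 × 4.21 × 100.0 = 64497 J
q4 (vaporize at 100 °C): 153.2 × 2263.0 = 346692 J
q5 (heat steam 100.0→107.3 °C): 153.2 × 1.98 × 7.3 = 2214 J
Total: 3129 + 51935 + 64497 + 346692 + 2214 = 468467 J = 468 kJ

q = 468 kJ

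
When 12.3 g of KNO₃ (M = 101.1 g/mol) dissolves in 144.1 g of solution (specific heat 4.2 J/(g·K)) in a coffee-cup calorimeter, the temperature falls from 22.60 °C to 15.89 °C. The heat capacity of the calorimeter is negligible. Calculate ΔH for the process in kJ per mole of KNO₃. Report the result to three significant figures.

|ΔT| = |15.89 − 22.60| = 6.71 °C
|q_surr| = (144.1 × 4.2) × 6.71 = 605.22 × 6.71 = 4061 J
n(KNO₃) = 12.3 / 101.1 = 0.1217 mol
Temperature fell, so q_rxn = +|q_surr| = 4.061 kJ
ΔH = q_rxn / n = 33.37 kJ/mol

ΔH = 33.4 kJ/mol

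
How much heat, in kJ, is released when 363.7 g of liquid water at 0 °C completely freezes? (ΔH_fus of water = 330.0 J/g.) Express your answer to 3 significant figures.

q = 120 kJ

q = m × ΔH_fus = 363.7 × 330.0 = 120000 J = 120 kJ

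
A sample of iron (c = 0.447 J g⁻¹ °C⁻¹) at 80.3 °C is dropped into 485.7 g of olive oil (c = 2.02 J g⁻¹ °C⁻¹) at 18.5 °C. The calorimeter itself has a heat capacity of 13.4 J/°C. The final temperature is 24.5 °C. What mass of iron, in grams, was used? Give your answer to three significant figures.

q_gained = (485.7 × 2.02 + 13.4) × (24.5 − 18.5) = 5967 J
q_lost = m × 0.447 × (80.3 − 24.5) = 24.9426 m
m = 5967 / 24.9426 = 239 g

m = 239 g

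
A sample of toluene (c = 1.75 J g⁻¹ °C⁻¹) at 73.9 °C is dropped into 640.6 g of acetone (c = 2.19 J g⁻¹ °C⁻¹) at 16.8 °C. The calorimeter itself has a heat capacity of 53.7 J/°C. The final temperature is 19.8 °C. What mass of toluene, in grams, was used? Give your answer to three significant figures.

q_gained = (640.6 × 2.19 + 53.7) × (19.8 − 16.8) = 4370 J
q_lost = m × 1.75 × (73.9 − 19.8) = 94.675 m
m = 4370 / 94.675 = 46.2 g

m = 46.2 g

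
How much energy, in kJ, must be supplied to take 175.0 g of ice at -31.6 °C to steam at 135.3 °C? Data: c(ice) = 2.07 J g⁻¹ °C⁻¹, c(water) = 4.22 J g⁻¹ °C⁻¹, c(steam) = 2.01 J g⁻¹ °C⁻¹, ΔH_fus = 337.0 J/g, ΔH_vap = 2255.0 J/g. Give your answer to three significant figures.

q1 (heat ice -31.6→0.0 °C): 175.0 × 2.07 × 31.6 = 11447 J
q2 (melt at 0 °C): 175.0 × 337.0 = 58975 J
q3 (heat water 0.0→100.0 °C): 175.0 × 4.22 × 100.0 = 73850 J
q4 (vaporize at 100 °C): 175.0 × 2255.0 = 394625 J
q5 (heat steam 100.0→135.3 °C): 175.0 × 2.01 × 35.3 = 12417 J
Total: 11447 + 58975 + 73850 + 394625 + 12417 = 551314 J = 551 kJ

q = 551 kJ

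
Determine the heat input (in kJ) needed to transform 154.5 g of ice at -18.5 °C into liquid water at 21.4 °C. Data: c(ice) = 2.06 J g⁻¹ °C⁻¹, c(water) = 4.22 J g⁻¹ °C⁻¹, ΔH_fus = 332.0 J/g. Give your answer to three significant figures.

q1 (heat ice -18.5→0.0 °C): 154.5 × 2.06 × 18.5 = 5888 J
q2 (melt at 0 °C): 154.5 × 332.0 = 51294 J
q3 (heat water 0.0→21.4 °C): 154.5 × 4.22 × 21.4 = 13953 J
Total: 5888 + 51294 + 13953 = 71135 J = 71.1 kJ

q = 71.1 kJ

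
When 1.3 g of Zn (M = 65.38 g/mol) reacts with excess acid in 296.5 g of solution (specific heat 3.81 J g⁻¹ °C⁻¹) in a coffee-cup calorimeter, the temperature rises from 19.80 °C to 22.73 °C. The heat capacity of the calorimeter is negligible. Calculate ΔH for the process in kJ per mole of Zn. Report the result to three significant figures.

|ΔT| = |22.73 − 19.80| = 2.93 °C
|q_surr| = (296.5 × 3.81) × 2.93 = 1129.665 × 2.93 = 3310 J
n(Zn) = 1.3 / 65.38 = 0.01988 mol
Temperature rose, so q_rxn = −|q_surr| = -3.310 kJ
ΔH = q_rxn / n = -166.499 kJ/mol

ΔH = -166 kJ/mol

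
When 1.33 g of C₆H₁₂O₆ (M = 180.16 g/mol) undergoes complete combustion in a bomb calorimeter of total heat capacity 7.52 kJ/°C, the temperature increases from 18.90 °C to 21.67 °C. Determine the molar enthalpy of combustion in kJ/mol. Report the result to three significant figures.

ΔH = -2820 kJ/mol

ΔT = 21.67 − 18.90 = 2.77 °C
q_cal = C_cal × ΔT = 7.52 × 2.77 = 20.8304 kJ
n = 1.33 / 180.16 = 0.007382 mol
q_rxn = −q_cal = -20.8304 kJ
ΔH = -20.8304 / 0.007382 = -2822 kJ/mol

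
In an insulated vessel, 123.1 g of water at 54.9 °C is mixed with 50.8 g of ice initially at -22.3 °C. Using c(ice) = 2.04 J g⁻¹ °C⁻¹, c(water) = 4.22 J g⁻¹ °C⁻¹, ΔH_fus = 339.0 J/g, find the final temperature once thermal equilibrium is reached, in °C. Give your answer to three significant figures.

Heat to bring ice to 0 °C and melt it: q₁ = 50.8×2.04×22.3 + 50.8×339.0 = 19532 J
Heat the water can supply cooling to 0 °C: 123.1×4.22×54.9 = 28519.6 J > q₁, so all ice melts.
Energy balance: 123.1×4.22×(54.9 − T) = 19532 + 50.8×4.22×(T − 0)
519.482(54.9 − T) = 19532 + 214.376 T
28519.6 − 19532 = 733.858 T
T = 8987.6 / 733.858 = 12.247 °C

T_f = 12.2 °C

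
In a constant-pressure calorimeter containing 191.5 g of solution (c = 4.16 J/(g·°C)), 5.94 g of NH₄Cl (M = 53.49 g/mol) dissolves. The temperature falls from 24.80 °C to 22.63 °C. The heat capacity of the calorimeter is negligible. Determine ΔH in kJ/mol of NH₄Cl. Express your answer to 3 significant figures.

ΔH = 15.6 kJ/mol

|ΔT| = |22.63 − 24.80| = 2.17 °C
|q_surr| = (191.5 × 4.16) × 2.17 = 796.64 × 2.17 = 1729 J
n(NH₄Cl) = 5.94 / 53.49 = 0.1110 mol
Temperature fell, so q_rxn = +|q_surr| = 1.729 kJ
ΔH = q_rxn / n = 15.58 kJ/mol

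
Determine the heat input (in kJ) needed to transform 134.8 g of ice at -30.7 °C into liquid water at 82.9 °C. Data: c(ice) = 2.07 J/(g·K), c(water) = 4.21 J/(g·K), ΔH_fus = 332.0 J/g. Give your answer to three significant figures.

q = 100 kJ

q1 (heat ice -30.7→0.0 °C): 134.8 × 2.07 × 30.7 = 8566 J
q2 (melt at 0 °C): 134.8 × 332.0 = 44754 J
q3 (heat water 0.0→82.9 °C): 134.8 × 4.21 × 82.9 = 47046 J
Total: 8566 + 44754 + 47046 = 100366 J = 100 kJ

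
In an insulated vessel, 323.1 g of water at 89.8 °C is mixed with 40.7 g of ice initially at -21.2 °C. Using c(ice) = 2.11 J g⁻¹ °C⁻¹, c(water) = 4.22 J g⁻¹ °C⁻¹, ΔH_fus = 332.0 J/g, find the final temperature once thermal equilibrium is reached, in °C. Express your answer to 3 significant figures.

T_f = 69.8 °C

Heat to bring ice to 0 °C and melt it: q₁ = 40.7×2.11×21.2 + 40.7×332.0 = 15333 J
Heat the water can supply cooling to 0 °C: 323.1×4.22×89.8 = 122441 J > q₁, so all ice melts.
Energy balance: 323.1×4.22×(89.8 − T) = 15333 + 40.7×4.22×(T − 0)
1363.482(89.8 − T) = 15333 + 171.754 T
122441 − 15333 = 1535.236 T
T = 107108 / 1535.236 = 69.77 °C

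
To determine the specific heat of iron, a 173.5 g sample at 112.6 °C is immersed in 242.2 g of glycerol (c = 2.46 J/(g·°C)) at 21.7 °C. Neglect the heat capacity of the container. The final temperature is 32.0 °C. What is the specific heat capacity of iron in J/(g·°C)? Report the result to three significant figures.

c = 0.439 J/(g·°C)

q_gained = (242.2 × 2.46) × (32.0 − 21.7) = 6137 J
q_lost = 173.5 × c × (112.6 − 32.0) = 13984.1 c
Set equal: c = 6137 / 13984.1 = 0.439 J/(g·°C)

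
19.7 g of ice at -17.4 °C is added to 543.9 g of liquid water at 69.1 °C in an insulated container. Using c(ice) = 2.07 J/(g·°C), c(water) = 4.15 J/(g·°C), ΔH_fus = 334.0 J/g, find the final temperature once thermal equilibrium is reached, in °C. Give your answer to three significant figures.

Heat to bring ice to 0 °C and melt it: q₁ = 19.7×2.07×17.4 + 19.7×334.0 = 7289.4 J
Heat the water can supply cooling to 0 °C: 543.9×4.15×69.1 = 155971 J > q₁, so all ice melts.
Energy balance: 543.9×4.15×(69.1 − T) = 7289.4 + 19.7×4.15×(T − 0)
2257.185(69.1 − T) = 7289.4 + 81.755 T
155971 − 7289.4 = 2338.940 T
T = 148681.6 / 2338.940 = 63.57 °C

T_f = 63.6 °C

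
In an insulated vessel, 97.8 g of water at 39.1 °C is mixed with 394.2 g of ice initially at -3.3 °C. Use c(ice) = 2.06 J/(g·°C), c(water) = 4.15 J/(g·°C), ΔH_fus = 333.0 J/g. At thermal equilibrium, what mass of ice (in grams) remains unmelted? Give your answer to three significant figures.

m_ice remaining = 355 g

Heat to warm all ice to 0 °C: 394.2×2.06×3.3 = 2679.8 J
Heat released by water cooling to 0 °C: 97.8×4.15×39.1 = 15870 J
15870 J < 2679.8 + 394.2×333.0 = 133948.4 J, so not all ice melts; final T = 0 °C.
Heat left for melting: 15870 − 2679.8 = 13190.2 J
Mass melted = 13190.2 / 333.0 = 39.61 g
Ice remaining = 394.2 − 39.61 = 354.59 g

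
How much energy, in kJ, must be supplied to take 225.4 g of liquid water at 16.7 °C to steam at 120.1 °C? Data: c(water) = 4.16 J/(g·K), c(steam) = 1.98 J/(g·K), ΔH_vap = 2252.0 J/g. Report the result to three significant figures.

q = 595 kJ

q1 (heat water 16.7→100.0 °C): 225.4 × 4.16 × 83.3 = 78107 J
q2 (vaporize at 100 °C): 225.4 × 2252.0 = 507601 J
q3 (heat steam 100.0→120.1 °C): 225.4 × 1.98 × 20.1 = 8970 J
Total: 78107 + 507601 + 8970 = 594678 J = 595 kJ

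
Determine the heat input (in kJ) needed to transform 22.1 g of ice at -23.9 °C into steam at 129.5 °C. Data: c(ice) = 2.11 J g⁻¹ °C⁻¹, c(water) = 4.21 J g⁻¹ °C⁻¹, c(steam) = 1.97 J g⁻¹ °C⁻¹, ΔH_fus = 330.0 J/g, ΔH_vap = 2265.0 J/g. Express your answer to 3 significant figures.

q = 69.1 kJ

q1 (heat ice -23.9→0.0 °C): 22.1 × 2.11 × 23.9 = 1114 J
q2 (melt at 0 °C): 22.1 × 330.0 = 7293 J
q3 (heat water 0.0→100.0 °C): 22.1 × 4.21 × 100.0 = 9304 J
q4 (vaporize at 100 °C): 22.1 × 2265.0 = 50057 J
q5 (heat steam 100.0→129.5 °C): 22.1 × 1.97 × 29.5 = 1284 J
Total: 1114 + 7293 + 9304 + 50057 + 1284 = 69052 J = 69.1 kJ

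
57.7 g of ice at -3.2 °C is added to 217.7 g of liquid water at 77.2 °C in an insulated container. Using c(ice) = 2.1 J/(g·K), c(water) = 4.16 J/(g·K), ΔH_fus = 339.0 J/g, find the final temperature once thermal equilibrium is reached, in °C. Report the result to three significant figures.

T_f = 43.6 °C

Heat to bring ice to 0 °C and melt it: q₁ = 57.7×2.1×3.2 + 57.7×339.0 = 19948 J
Heat the water can supply cooling to 0 °C: 217.7×4.16×77.2 = 69914.8 J > q₁, so all ice melts.
Energy balance: 217.7×4.16×(77.2 − T) = 19948 + 57.7×4.16×(T − 0)
905.632(77.2 − T) = 19948 + 240.032 T
69914.8 − 19948 = 1145.664 T
T = 49966.8 / 1145.664 = 43.61 °C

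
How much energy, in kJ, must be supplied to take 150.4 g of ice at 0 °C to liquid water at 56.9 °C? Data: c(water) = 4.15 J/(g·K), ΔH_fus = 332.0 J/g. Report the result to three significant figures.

q = 85.4 kJ

q1 (melt at 0 °C): 150.4 × 332.0 = 49933 J
q2 (heat water 0.0→56.9 °C): 150.4 × 4.15 × 56.9 = 35515 J
Total: 49933 + 35515 = 85448 J = 85.4 kJ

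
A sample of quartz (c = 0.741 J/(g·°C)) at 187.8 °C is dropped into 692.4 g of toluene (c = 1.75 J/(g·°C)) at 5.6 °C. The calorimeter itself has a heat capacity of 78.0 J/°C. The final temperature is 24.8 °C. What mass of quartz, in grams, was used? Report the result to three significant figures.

q_gained = (692.4 × 1.75 + 78.0) × (24.8 − 5.6) = 24760 J
q_lost = m × 0.741 × (187.8 − 24.8) = 120.783 m
m = 24760 / 120.783 = 205 g

m = 205 g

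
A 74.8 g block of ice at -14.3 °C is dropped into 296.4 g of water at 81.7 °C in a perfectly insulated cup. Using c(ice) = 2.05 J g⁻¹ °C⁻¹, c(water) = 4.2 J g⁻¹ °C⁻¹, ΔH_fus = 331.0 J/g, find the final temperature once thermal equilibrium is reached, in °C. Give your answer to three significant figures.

Heat to bring ice to 0 °C and melt it: q₁ = 74.8×2.05×14.3 + 74.8×331.0 = 26952 J
Heat the water can supply cooling to 0 °C: 296.4×4.2×81.7 = 101707 J > q₁, so all ice melts.
Energy balance: 296.4×4.2×(81.7 − T) = 26952 + 74.8×4.2×(T − 0)
1244.88(81.7 − T) = 26952 + 314.16 T
101707 − 26952 = 1559.04 T
T = 74755 / 1559.04 = 47.949 °C

T_f = 47.9 °C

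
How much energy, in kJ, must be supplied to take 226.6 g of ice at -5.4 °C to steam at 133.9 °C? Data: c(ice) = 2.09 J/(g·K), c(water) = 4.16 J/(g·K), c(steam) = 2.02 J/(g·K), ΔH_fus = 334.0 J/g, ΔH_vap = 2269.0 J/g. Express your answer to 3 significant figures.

q1 (heat ice -5.4→0.0 °C): 226.6 × 2.09 × 5.4 = 2557 J
q2 (melt at 0 °C): 226.6 × 334.0 = 75684 J
q3 (heat water 0.0→100.0 °C): 226.6 × 4.16 × 100.0 = 94266 J
q4 (vaporize at 100 °C): 226.6 × 2269.0 = 514155 J
q5 (heat steam 100.0→133.9 °C): 226.6 × 2.02 × 33.9 = 15517 J
Total: 2557 + 75684 + 94266 + 514155 + 15517 = 702179 J = 702 kJ

q = 702 kJ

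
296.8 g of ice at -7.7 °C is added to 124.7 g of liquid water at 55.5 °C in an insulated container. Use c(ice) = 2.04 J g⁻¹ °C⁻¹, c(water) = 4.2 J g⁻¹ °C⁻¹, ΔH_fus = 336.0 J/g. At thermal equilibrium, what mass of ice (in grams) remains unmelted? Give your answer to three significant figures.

m_ice remaining = 224 g

Heat to warm all ice to 0 °C: 296.8×2.04×7.7 = 4662.1 J
Heat released by water cooling to 0 °C: 124.7×4.2×55.5 = 29068 J
29068 J < 4662.1 + 296.8×336.0 = 104386.9 J, so not all ice melts; final T = 0 °C.
Heat left for melting: 29068 − 4662.1 = 24405.9 J
Mass melted = 24405.9 / 336.0 = 72.64 g
Ice remaining = 296.8 − 72.64 = 224.16 g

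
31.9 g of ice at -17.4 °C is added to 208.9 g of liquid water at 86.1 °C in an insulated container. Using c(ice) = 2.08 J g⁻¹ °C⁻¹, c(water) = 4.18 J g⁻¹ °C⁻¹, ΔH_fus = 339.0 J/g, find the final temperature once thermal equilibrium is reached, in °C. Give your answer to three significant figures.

T_f = 62.8 °C

Heat to bring ice to 0 °C and melt it: q₁ = 31.9×2.08×17.4 + 31.9×339.0 = 11969 J
Heat the water can supply cooling to 0 °C: 208.9×4.18×86.1 = 75182.7 J > q₁, so all ice melts.
Energy balance: 208.9×4.18×(86.1 − T) = 11969 + 31.9×4.18×(T − 0)
873.202(86.1 − T) = 11969 + 133.342 T
75182.7 − 11969 = 1006.544 T
T = 63213.7 / 1006.544 = 62.80 °C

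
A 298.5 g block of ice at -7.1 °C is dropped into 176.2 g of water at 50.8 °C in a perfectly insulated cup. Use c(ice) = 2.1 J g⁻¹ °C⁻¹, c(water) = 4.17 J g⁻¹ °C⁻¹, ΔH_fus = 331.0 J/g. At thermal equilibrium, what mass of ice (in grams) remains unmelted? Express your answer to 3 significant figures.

m_ice remaining = 199 g

Heat to warm all ice to 0 °C: 298.5×2.1×7.1 = 4450.6 J
Heat released by water cooling to 0 °C: 176.2×4.17×50.8 = 37326 J
37326 J < 4450.6 + 298.5×331.0 = 103254.1 J, so not all ice melts; final T = 0 °C.
Heat left for melting: 37326 − 4450.6 = 32875.4 J
Mass melted = 32875.4 / 331.0 = 99.32 g
Ice remaining = 298.5 − 99.32 = 199.18 g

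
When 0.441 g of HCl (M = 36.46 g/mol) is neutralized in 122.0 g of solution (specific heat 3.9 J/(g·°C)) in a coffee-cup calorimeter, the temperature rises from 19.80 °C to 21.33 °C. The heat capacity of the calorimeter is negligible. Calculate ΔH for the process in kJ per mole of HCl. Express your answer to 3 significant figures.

ΔH = -60.2 kJ/mol

|ΔT| = |21.33 − 19.80| = 1.53 °C
|q_surr| = (122.0 × 3.9) × 1.53 = 475.8 × 1.53 = 728.0 J
n(HCl) = 0.441 / 36.46 = 0.01210 mol
Temperature rose, so q_rxn = −|q_surr| = -0.7280 kJ
ΔH = q_rxn / n = -60.17 kJ/mol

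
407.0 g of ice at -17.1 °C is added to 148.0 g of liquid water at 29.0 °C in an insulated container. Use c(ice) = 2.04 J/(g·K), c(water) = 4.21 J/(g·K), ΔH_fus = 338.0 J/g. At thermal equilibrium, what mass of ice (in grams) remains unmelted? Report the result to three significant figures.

Heat to warm all ice to 0 °C: 407.0×2.04×17.1 = 14198 J
Heat released by water cooling to 0 °C: 148.0×4.21×29.0 = 18069 J
18069 J < 14198 + 407.0×338.0 = 151764 J, so not all ice melts; final T = 0 °C.
Heat left for melting: 18069 − 14198 = 3871 J
Mass melted = 3871 / 338.0 = 11.45 g
Ice remaining = 407.0 − 11.45 = 395.55 g

m_ice remaining = 396 g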